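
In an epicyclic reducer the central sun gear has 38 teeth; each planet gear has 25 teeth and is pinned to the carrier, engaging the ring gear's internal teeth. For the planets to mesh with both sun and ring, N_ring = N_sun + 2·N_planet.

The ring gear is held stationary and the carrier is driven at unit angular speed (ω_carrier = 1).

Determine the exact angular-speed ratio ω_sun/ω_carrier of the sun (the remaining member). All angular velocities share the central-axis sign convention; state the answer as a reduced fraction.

63/19

N_ring = 38 + 2·25 = 88
38(ω_s−ω_c) = −88(ω_r−ω_c),  ω_r=0, ω_c=1
ω_s = 1 − (88/38)(0−1) = 63/19
ω_s/ω_c = 63/19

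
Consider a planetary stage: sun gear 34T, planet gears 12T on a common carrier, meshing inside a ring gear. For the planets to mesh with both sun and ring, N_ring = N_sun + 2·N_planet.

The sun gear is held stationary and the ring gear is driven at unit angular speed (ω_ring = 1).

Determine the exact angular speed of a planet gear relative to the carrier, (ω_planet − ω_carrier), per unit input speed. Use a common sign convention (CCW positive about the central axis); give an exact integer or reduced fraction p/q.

N_ring = 34 + 2·12 = 58
34(ω_s−ω_c) = −58(ω_r−ω_c),  ω_s=0, ω_r=1
34(0−ω_c) = −58(1−ω_c)  ⇒  92ω_c = 58  ⇒  ω_c = 29/46
sun–planet: 34·(0−29/46) = −12·(ω_p−ω_c)  ⇒  ω_p−ω_c = −(34/12)·(-29/46) = 493/276

493/276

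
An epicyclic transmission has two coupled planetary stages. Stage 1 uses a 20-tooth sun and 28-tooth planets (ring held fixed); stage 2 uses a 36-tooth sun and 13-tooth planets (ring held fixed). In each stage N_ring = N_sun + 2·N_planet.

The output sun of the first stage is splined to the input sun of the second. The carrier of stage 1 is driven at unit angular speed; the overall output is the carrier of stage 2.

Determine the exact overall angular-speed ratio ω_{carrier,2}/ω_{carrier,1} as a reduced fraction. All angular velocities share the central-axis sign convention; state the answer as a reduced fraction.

432/245

Stage 1: N_ring = 20 + 2·28 = 76
Stage 1: 20(ω_s−ω_c) = −76(ω_r−ω_c),  ω_r=0, ω_c=1
Stage 1: ω_s = 1 − (76/20)(0−1) = 24/5
  ⇒ ω_s¹/ω_c¹ = 24/5
Stage 2: N_ring = 36 + 2·13 = 62
Stage 2: 36(ω_s−ω_c) = −62(ω_r−ω_c),  ω_r=0, ω_s=1
Stage 2: 36(1−ω_c) = −62(0−ω_c)  ⇒  98ω_c = 36  ⇒  ω_c = 18/49
  ⇒ ω_c²/ω_s² = 18/49
Coupling ω_s² = ω_s¹ ⇒ overall = 24/5 × 18/49 = 432/245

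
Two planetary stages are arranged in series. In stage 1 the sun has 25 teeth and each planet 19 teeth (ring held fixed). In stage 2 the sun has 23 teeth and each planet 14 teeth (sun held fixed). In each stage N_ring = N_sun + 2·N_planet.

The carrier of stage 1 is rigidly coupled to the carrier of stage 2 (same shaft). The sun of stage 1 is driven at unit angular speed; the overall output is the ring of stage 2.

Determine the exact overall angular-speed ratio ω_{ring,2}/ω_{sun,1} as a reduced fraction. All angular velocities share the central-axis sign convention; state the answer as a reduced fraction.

Stage 1: N_ring = 25 + 2·19 = 63
Stage 1: 25(ω_s−ω_c) = −63(ω_r−ω_c),  ω_r=0, ω_s=1
Stage 1: 25(1−ω_c) = −63(0−ω_c)  ⇒  88ω_c = 25  ⇒  ω_c = 25/88
  ⇒ ω_c¹/ω_s¹ = 25/88
Stage 2: N_ring = 23 + 2·14 = 51
Stage 2: 23(ω_s−ω_c) = −51(ω_r−ω_c),  ω_s=0, ω_c=1
Stage 2: ω_r = 1 − (23/51)(0−1) = 74/51
  ⇒ ω_r²/ω_c² = 74/51
Coupling ω_c² = ω_c¹ ⇒ overall = 25/88 × 74/51 = 925/2244

925/2244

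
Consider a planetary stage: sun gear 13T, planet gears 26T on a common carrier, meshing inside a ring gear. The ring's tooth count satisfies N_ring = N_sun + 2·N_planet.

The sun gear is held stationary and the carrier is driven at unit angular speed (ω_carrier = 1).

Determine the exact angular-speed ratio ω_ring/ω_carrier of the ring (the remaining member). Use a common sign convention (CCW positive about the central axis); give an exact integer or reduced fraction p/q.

6/5

N_ring = 13 + 2·26 = 65
13(ω_s−ω_c) = −65(ω_r−ω_c),  ω_s=0, ω_c=1
ω_r = 1 − (13/65)(0−1) = 6/5
ω_r/ω_c = 6/5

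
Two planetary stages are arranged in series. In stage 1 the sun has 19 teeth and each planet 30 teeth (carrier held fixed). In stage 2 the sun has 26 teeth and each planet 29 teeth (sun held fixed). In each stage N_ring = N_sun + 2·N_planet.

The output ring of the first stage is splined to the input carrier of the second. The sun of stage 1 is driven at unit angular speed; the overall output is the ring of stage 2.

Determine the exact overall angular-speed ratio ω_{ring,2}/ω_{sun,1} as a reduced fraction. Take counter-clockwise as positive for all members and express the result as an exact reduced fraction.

-1045/3318

Stage 1: N_ring = 19 + 2·30 = 79
Stage 1: 19(ω_s−ω_c) = −79(ω_r−ω_c),  ω_c=0, ω_s=1
Stage 1: ω_r = 0 − (19/79)(1−0) = -19/79
  ⇒ ω_r¹/ω_s¹ = -19/79
Stage 2: N_ring = 26 + 2·29 = 84
Stage 2: 26(ω_s−ω_c) = −84(ω_r−ω_c),  ω_s=0, ω_c=1
Stage 2: ω_r = 1 − (26/84)(0−1) = 55/42
  ⇒ ω_r²/ω_c² = 55/42
Coupling ω_c² = ω_r¹ ⇒ overall = -19/79 × 55/42 = -1045/3318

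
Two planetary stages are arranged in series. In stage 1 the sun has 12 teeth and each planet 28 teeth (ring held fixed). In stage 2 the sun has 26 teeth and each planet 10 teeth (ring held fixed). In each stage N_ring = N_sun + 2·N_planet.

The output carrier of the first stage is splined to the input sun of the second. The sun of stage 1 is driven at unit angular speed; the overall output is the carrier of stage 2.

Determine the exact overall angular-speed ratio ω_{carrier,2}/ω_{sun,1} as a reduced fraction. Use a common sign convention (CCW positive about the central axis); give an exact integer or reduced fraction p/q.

13/240

Stage 1: N_ring = 12 + 2·28 = 68
Stage 1: 12(ω_s−ω_c) = −68(ω_r−ω_c),  ω_r=0, ω_s=1
Stage 1: 12(1−ω_c) = −68(0−ω_c)  ⇒  80ω_c = 12  ⇒  ω_c = 3/20
  ⇒ ω_c¹/ω_s¹ = 3/20
Stage 2: N_ring = 26 + 2·10 = 46
Stage 2: 26(ω_s−ω_c) = −46(ω_r−ω_c),  ω_r=0, ω_s=1
Stage 2: 26(1−ω_c) = −46(0−ω_c)  ⇒  72ω_c = 26  ⇒  ω_c = 13/36
  ⇒ ω_c²/ω_s² = 13/36
Coupling ω_s² = ω_c¹ ⇒ overall = 3/20 × 13/36 = 13/240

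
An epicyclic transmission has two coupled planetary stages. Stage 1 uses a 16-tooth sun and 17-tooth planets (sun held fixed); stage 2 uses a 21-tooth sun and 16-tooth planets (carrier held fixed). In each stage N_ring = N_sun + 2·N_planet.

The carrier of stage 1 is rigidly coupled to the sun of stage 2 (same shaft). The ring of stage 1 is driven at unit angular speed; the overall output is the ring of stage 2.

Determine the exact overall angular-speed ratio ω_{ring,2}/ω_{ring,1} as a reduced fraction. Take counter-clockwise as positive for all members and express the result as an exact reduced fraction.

-175/583

Stage 1: N_ring = 16 + 2·17 = 50
Stage 1: 16(ω_s−ω_c) = −50(ω_r−ω_c),  ω_s=0, ω_r=1
Stage 1: 16(0−ω_c) = −50(1−ω_c)  ⇒  66ω_c = 50  ⇒  ω_c = 25/33
  ⇒ ω_c¹/ω_r¹ = 25/33
Stage 2: N_ring = 21 + 2·16 = 53
Stage 2: 21(ω_s−ω_c) = −53(ω_r−ω_c),  ω_c=0, ω_s=1
Stage 2: ω_r = 0 − (21/53)(1−0) = -21/53
  ⇒ ω_r²/ω_s² = -21/53
Coupling ω_s² = ω_c¹ ⇒ overall = 25/33 × -21/53 = -175/583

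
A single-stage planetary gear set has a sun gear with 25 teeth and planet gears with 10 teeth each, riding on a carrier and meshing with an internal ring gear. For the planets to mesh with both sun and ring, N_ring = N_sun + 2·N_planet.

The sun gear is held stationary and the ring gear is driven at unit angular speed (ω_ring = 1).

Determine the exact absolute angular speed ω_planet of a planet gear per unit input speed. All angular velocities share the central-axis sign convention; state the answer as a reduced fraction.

N_ring = 25 + 2·10 = 45
25(ω_s−ω_c) = −45(ω_r−ω_c),  ω_s=0, ω_r=1
25(0−ω_c) = −45(1−ω_c)  ⇒  70ω_c = 45  ⇒  ω_c = 9/14
sun–planet: 25·(0−9/14) = −10·(ω_p−ω_c)  ⇒  ω_p−ω_c = −(25/10)·(-9/14) = 45/28
ω_p = 9/14 + 45/28 = 9/4

9/4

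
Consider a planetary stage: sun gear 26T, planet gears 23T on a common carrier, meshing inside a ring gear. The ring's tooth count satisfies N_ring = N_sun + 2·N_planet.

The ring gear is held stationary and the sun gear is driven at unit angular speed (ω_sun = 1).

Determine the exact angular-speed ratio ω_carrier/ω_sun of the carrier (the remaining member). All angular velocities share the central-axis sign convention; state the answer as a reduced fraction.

N_ring = 26 + 2·23 = 72
26(ω_s−ω_c) = −72(ω_r−ω_c),  ω_r=0, ω_s=1
26(1−ω_c) = −72(0−ω_c)  ⇒  98ω_c = 26  ⇒  ω_c = 13/49
ω_c/ω_s = 13/49

13/49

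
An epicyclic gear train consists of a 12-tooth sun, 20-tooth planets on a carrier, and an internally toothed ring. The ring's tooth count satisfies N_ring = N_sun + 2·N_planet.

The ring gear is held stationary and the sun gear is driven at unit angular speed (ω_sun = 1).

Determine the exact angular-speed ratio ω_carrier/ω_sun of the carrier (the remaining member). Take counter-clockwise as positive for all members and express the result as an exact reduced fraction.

N_ring = 12 + 2·20 = 52
12(ω_s−ω_c) = −52(ω_r−ω_c),  ω_r=0, ω_s=1
12(1−ω_c) = −52(0−ω_c)  ⇒  64ω_c = 12  ⇒  ω_c = 3/16
ω_c/ω_s = 3/16

3/16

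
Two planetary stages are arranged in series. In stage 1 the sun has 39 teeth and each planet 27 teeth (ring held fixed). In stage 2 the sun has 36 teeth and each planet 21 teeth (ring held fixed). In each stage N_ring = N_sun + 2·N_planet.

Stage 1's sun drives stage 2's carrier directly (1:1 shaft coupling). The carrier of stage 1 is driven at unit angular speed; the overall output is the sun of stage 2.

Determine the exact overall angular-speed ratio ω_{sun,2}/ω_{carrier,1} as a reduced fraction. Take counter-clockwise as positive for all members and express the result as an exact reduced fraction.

Stage 1: N_ring = 39 + 2·27 = 93
Stage 1: 39(ω_s−ω_c) = −93(ω_r−ω_c),  ω_r=0, ω_c=1
Stage 1: ω_s = 1 − (93/39)(0−1) = 44/13
  ⇒ ω_s¹/ω_c¹ = 44/13
Stage 2: N_ring = 36 + 2·21 = 78
Stage 2: 36(ω_s−ω_c) = −78(ω_r−ω_c),  ω_r=0, ω_c=1
Stage 2: ω_s = 1 − (78/36)(0−1) = 19/6
  ⇒ ω_s²/ω_c² = 19/6
Coupling ω_c² = ω_s¹ ⇒ overall = 44/13 × 19/6 = 418/39

418/39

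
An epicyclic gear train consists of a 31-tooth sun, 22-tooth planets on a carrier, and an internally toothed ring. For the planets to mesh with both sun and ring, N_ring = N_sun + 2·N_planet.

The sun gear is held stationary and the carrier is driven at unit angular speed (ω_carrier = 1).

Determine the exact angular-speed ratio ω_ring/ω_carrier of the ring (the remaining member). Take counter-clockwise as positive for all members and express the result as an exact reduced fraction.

106/75

N_ring = 31 + 2·22 = 75
31(ω_s−ω_c) = −75(ω_r−ω_c),  ω_s=0, ω_c=1
ω_r = 1 − (31/75)(0−1) = 106/75
ω_r/ω_c = 106/75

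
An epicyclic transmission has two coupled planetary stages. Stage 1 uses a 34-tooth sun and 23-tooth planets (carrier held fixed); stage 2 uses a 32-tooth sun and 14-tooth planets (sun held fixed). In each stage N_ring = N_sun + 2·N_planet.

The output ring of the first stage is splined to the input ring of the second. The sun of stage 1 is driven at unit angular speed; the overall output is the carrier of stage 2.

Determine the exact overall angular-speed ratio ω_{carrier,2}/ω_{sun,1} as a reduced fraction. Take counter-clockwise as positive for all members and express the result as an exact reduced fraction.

Stage 1: N_ring = 34 + 2·23 = 80
Stage 1: 34(ω_s−ω_c) = −80(ω_r−ω_c),  ω_c=0, ω_s=1
Stage 1: ω_r = 0 − (34/80)(1−0) = -17/40
  ⇒ ω_r¹/ω_s¹ = -17/40
Stage 2: N_ring = 32 + 2·14 = 60
Stage 2: 32(ω_s−ω_c) = −60(ω_r−ω_c),  ω_s=0, ω_r=1
Stage 2: 32(0−ω_c) = −60(1−ω_c)  ⇒  92ω_c = 60  ⇒  ω_c = 15/23
  ⇒ ω_c²/ω_r² = 15/23
Coupling ω_r² = ω_r¹ ⇒ overall = -17/40 × 15/23 = -51/184

-51/184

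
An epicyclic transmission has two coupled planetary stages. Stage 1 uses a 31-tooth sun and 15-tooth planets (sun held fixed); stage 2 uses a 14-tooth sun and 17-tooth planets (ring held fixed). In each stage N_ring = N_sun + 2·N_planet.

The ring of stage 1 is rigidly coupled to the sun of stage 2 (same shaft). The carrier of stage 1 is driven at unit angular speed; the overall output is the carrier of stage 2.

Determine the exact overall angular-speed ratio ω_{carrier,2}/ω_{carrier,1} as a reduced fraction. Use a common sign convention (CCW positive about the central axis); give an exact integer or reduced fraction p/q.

644/1891

Stage 1: N_ring = 31 + 2·15 = 61
Stage 1: 31(ω_s−ω_c) = −61(ω_r−ω_c),  ω_s=0, ω_c=1
Stage 1: ω_r = 1 − (31/61)(0−1) = 92/61
  ⇒ ω_r¹/ω_c¹ = 92/61
Stage 2: N_ring = 14 + 2·17 = 48
Stage 2: 14(ω_s−ω_c) = −48(ω_r−ω_c),  ω_r=0, ω_s=1
Stage 2: 14(1−ω_c) = −48(0−ω_c)  ⇒  62ω_c = 14  ⇒  ω_c = 7/31
  ⇒ ω_c²/ω_s² = 7/31
Coupling ω_s² = ω_r¹ ⇒ overall = 92/61 × 7/31 = 644/1891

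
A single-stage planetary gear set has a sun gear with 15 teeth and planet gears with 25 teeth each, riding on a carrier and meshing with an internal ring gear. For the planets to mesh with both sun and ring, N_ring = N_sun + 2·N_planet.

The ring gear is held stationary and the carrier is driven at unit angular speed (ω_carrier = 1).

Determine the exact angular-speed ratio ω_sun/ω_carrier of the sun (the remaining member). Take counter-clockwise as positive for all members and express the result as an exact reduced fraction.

16/3

N_ring = 15 + 2·25 = 65
15(ω_s−ω_c) = −65(ω_r−ω_c),  ω_r=0, ω_c=1
ω_s = 1 − (65/15)(0−1) = 16/3
ω_s/ω_c = 16/3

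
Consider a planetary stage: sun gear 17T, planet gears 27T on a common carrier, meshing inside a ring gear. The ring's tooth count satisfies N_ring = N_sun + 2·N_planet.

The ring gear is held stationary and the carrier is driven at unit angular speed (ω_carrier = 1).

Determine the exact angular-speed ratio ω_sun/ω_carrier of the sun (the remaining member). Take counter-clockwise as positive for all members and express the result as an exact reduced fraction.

88/17

N_ring = 17 + 2·27 = 71
17(ω_s−ω_c) = −71(ω_r−ω_c),  ω_r=0, ω_c=1
ω_s = 1 − (71/17)(0−1) = 88/17
ω_s/ω_c = 88/17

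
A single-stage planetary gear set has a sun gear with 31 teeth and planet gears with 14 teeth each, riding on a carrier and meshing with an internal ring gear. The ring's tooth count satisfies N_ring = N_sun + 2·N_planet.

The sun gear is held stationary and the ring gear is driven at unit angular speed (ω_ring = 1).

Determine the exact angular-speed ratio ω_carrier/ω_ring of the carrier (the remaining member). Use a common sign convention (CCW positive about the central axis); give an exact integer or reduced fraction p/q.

N_ring = 31 + 2·14 = 59
31(ω_s−ω_c) = −59(ω_r−ω_c),  ω_s=0, ω_r=1
31(0−ω_c) = −59(1−ω_c)  ⇒  90ω_c = 59  ⇒  ω_c = 59/90
ω_c/ω_r = 59/90

59/90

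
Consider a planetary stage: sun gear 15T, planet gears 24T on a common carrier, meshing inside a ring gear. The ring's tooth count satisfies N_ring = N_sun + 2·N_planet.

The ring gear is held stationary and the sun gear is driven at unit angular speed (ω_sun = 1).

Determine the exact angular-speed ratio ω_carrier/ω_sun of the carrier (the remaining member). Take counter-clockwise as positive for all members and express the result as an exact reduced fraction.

N_ring = 15 + 2·24 = 63
15(ω_s−ω_c) = −63(ω_r−ω_c),  ω_r=0, ω_s=1
15(1−ω_c) = −63(0−ω_c)  ⇒  78ω_c = 15  ⇒  ω_c = 5/26
ω_c/ω_s = 5/26

5/26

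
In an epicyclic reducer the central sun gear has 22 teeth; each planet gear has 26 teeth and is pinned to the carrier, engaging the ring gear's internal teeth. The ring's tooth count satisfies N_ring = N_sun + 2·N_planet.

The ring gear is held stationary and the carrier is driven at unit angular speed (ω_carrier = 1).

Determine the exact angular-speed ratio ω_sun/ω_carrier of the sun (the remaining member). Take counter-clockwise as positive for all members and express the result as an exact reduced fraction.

48/11

N_ring = 22 + 2·26 = 74
22(ω_s−ω_c) = −74(ω_r−ω_c),  ω_r=0, ω_c=1
ω_s = 1 − (74/22)(0−1) = 48/11
ω_s/ω_c = 48/11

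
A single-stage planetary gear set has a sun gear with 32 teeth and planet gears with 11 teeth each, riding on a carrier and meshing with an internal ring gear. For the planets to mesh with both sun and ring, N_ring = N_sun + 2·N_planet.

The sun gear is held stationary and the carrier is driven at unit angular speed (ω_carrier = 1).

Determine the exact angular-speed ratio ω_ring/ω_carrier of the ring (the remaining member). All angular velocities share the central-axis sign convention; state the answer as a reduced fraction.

43/27

N_ring = 32 + 2·11 = 54
32(ω_s−ω_c) = −54(ω_r−ω_c),  ω_s=0, ω_c=1
ω_r = 1 − (32/54)(0−1) = 43/27
ω_r/ω_c = 43/27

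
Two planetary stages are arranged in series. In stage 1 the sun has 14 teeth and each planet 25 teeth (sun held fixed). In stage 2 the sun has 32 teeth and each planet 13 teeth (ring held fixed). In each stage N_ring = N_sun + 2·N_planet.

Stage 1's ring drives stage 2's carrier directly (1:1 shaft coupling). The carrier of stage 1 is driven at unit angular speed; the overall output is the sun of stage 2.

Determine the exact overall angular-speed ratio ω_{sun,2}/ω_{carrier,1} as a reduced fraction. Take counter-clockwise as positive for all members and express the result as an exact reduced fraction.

1755/512

Stage 1: N_ring = 14 + 2·25 = 64
Stage 1: 14(ω_s−ω_c) = −64(ω_r−ω_c),  ω_s=0, ω_c=1
Stage 1: ω_r = 1 − (14/64)(0−1) = 39/32
  ⇒ ω_r¹/ω_c¹ = 39/32
Stage 2: N_ring = 32 + 2·13 = 58
Stage 2: 32(ω_s−ω_c) = −58(ω_r−ω_c),  ω_r=0, ω_c=1
Stage 2: ω_s = 1 − (58/32)(0−1) = 45/16
  ⇒ ω_s²/ω_c² = 45/16
Coupling ω_c² = ω_r¹ ⇒ overall = 39/32 × 45/16 = 1755/512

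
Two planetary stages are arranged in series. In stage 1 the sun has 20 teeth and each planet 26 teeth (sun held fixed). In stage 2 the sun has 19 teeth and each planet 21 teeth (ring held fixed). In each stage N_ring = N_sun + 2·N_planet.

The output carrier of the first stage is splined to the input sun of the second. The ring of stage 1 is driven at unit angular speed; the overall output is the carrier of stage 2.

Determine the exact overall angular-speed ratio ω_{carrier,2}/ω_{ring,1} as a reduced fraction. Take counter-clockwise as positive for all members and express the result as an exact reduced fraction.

171/920

Stage 1: N_ring = 20 + 2·26 = 72
Stage 1: 20(ω_s−ω_c) = −72(ω_r−ω_c),  ω_s=0, ω_r=1
Stage 1: 20(0−ω_c) = −72(1−ω_c)  ⇒  92ω_c = 72  ⇒  ω_c = 18/23
  ⇒ ω_c¹/ω_r¹ = 18/23
Stage 2: N_ring = 19 + 2·21 = 61
Stage 2: 19(ω_s−ω_c) = −61(ω_r−ω_c),  ω_r=0, ω_s=1
Stage 2: 19(1−ω_c) = −61(0−ω_c)  ⇒  80ω_c = 19  ⇒  ω_c = 19/80
  ⇒ ω_c²/ω_s² = 19/80
Coupling ω_s² = ω_c¹ ⇒ overall = 18/23 × 19/80 = 171/920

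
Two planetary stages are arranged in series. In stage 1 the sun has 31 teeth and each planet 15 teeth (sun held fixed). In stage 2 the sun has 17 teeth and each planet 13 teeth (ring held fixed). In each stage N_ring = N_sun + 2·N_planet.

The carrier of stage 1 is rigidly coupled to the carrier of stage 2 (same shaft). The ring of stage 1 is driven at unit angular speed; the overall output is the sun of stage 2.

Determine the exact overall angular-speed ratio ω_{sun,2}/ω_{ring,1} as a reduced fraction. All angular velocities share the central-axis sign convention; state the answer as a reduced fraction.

915/391

Stage 1: N_ring = 31 + 2·15 = 61
Stage 1: 31(ω_s−ω_c) = −61(ω_r−ω_c),  ω_s=0, ω_r=1
Stage 1: 31(0−ω_c) = −61(1−ω_c)  ⇒  92ω_c = 61  ⇒  ω_c = 61/92
  ⇒ ω_c¹/ω_r¹ = 61/92
Stage 2: N_ring = 17 + 2·13 = 43
Stage 2: 17(ω_s−ω_c) = −43(ω_r−ω_c),  ω_r=0, ω_c=1
Stage 2: ω_s = 1 − (43/17)(0−1) = 60/17
  ⇒ ω_s²/ω_c² = 60/17
Coupling ω_c² = ω_c¹ ⇒ overall = 61/92 × 60/17 = 915/391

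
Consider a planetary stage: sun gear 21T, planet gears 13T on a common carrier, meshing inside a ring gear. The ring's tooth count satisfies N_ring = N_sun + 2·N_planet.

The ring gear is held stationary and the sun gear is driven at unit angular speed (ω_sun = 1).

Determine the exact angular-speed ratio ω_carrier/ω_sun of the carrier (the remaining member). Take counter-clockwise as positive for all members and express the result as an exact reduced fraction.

21/68

N_ring = 21 + 2·13 = 47
21(ω_s−ω_c) = −47(ω_r−ω_c),  ω_r=0, ω_s=1
21(1−ω_c) = −47(0−ω_c)  ⇒  68ω_c = 21  ⇒  ω_c = 21/68
ω_c/ω_s = 21/68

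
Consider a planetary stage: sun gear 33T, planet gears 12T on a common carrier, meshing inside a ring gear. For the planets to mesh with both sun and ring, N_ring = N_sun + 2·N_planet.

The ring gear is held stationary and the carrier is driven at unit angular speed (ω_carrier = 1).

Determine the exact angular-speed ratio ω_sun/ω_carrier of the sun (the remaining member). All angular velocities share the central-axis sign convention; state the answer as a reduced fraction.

30/11

N_ring = 33 + 2·12 = 57
33(ω_s−ω_c) = −57(ω_r−ω_c),  ω_r=0, ω_c=1
ω_s = 1 − (57/33)(0−1) = 30/11
ω_s/ω_c = 30/11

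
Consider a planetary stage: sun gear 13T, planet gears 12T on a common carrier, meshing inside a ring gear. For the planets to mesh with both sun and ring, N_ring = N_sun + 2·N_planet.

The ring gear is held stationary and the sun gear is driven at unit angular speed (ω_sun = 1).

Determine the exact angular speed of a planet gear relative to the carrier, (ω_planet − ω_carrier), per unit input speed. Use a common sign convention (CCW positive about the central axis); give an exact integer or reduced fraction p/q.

N_ring = 13 + 2·12 = 37
13(ω_s−ω_c) = −37(ω_r−ω_c),  ω_r=0, ω_s=1
13(1−ω_c) = −37(0−ω_c)  ⇒  50ω_c = 13  ⇒  ω_c = 13/50
sun–planet: 13·(1−13/50) = −12·(ω_p−ω_c)  ⇒  ω_p−ω_c = −(13/12)·(37/50) = -481/600

-481/600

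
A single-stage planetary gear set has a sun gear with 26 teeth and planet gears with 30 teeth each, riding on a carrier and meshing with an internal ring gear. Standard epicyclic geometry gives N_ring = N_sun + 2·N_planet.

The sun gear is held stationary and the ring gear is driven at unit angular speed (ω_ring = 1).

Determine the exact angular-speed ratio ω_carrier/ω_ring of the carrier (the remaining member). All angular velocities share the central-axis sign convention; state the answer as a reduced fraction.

N_ring = 26 + 2·30 = 86
26(ω_s−ω_c) = −86(ω_r−ω_c),  ω_s=0, ω_r=1
26(0−ω_c) = −86(1−ω_c)  ⇒  112ω_c = 86  ⇒  ω_c = 43/56
ω_c/ω_r = 43/56

43/56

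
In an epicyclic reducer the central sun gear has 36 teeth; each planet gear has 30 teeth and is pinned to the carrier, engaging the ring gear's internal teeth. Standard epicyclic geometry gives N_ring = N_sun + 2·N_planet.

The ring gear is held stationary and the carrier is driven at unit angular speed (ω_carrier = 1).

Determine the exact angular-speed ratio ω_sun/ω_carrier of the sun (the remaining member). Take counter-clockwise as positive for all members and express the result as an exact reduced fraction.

N_ring = 36 + 2·30 = 96
36(ω_s−ω_c) = −96(ω_r−ω_c),  ω_r=0, ω_c=1
ω_s = 1 − (96/36)(0−1) = 11/3
ω_s/ω_c = 11/3

11/3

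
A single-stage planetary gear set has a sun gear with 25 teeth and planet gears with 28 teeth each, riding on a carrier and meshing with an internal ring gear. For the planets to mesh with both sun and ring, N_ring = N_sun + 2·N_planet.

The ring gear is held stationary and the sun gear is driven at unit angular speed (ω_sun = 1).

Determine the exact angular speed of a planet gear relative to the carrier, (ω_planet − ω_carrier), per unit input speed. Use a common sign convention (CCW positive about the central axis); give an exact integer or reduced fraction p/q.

-2025/2968

N_ring = 25 + 2·28 = 81
25(ω_s−ω_c) = −81(ω_r−ω_c),  ω_r=0, ω_s=1
25(1−ω_c) = −81(0−ω_c)  ⇒  106ω_c = 25  ⇒  ω_c = 25/106
sun–planet: 25·(1−25/106) = −28·(ω_p−ω_c)  ⇒  ω_p−ω_c = −(25/28)·(81/106) = -2025/2968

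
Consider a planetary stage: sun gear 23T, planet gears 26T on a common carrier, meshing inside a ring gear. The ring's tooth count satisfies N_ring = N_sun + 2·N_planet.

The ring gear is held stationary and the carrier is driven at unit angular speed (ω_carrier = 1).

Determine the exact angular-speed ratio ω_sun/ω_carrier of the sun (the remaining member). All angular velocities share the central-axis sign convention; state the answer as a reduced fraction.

N_ring = 23 + 2·26 = 75
23(ω_s−ω_c) = −75(ω_r−ω_c),  ω_r=0, ω_c=1
ω_s = 1 − (75/23)(0−1) = 98/23
ω_s/ω_c = 98/23

98/23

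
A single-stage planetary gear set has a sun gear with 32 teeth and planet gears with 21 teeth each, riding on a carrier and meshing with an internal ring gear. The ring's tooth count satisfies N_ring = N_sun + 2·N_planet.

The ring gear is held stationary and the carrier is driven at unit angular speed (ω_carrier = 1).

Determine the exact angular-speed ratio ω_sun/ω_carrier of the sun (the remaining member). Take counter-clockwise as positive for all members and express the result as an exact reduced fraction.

N_ring = 32 + 2·21 = 74
32(ω_s−ω_c) = −74(ω_r−ω_c),  ω_r=0, ω_c=1
ω_s = 1 − (74/32)(0−1) = 53/16
ω_s/ω_c = 53/16

53/16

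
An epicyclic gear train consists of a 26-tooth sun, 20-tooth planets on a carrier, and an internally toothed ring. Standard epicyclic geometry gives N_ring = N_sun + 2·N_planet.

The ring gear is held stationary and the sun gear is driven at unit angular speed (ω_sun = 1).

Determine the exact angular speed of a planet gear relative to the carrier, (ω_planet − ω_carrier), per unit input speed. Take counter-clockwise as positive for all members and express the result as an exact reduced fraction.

N_ring = 26 + 2·20 = 66
26(ω_s−ω_c) = −66(ω_r−ω_c),  ω_r=0, ω_s=1
26(1−ω_c) = −66(0−ω_c)  ⇒  92ω_c = 26  ⇒  ω_c = 13/46
sun–planet: 26·(1−13/46) = −20·(ω_p−ω_c)  ⇒  ω_p−ω_c = −(26/20)·(33/46) = -429/460

-429/460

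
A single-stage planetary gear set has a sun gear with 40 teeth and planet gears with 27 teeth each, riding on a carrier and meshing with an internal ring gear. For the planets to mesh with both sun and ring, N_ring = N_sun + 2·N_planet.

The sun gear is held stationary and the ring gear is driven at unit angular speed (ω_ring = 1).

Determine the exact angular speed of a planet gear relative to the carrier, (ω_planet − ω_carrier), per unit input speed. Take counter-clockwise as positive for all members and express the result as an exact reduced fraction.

1880/1809

N_ring = 40 + 2·27 = 94
40(ω_s−ω_c) = −94(ω_r−ω_c),  ω_s=0, ω_r=1
40(0−ω_c) = −94(1−ω_c)  ⇒  134ω_c = 94  ⇒  ω_c = 47/67
sun–planet: 40·(0−47/67) = −27·(ω_p−ω_c)  ⇒  ω_p−ω_c = −(40/27)·(-47/67) = 1880/1809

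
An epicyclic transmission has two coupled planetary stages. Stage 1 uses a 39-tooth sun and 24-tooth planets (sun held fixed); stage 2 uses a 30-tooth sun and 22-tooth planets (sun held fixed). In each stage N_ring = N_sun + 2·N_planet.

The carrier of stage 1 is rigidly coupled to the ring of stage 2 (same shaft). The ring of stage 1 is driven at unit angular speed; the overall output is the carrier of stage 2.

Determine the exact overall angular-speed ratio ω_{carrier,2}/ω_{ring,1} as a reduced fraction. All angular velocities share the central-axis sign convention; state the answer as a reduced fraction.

Stage 1: N_ring = 39 + 2·24 = 87
Stage 1: 39(ω_s−ω_c) = −87(ω_r−ω_c),  ω_s=0, ω_r=1
Stage 1: 39(0−ω_c) = −87(1−ω_c)  ⇒  126ω_c = 87  ⇒  ω_c = 29/42
  ⇒ ω_c¹/ω_r¹ = 29/42
Stage 2: N_ring = 30 + 2·22 = 74
Stage 2: 30(ω_s−ω_c) = −74(ω_r−ω_c),  ω_s=0, ω_r=1
Stage 2: 30(0−ω_c) = −74(1−ω_c)  ⇒  104ω_c = 74  ⇒  ω_c = 37/52
  ⇒ ω_c²/ω_r² = 37/52
Coupling ω_r² = ω_c¹ ⇒ overall = 29/42 × 37/52 = 1073/2184

1073/2184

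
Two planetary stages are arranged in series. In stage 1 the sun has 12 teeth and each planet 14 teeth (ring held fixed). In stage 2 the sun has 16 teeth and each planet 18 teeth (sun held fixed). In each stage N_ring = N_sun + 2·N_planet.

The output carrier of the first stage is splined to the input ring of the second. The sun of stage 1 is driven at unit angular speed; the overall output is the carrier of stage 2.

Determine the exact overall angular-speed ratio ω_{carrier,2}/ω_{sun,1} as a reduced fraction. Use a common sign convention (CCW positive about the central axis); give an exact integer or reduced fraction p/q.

Stage 1: N_ring = 12 + 2·14 = 40
Stage 1: 12(ω_s−ω_c) = −40(ω_r−ω_c),  ω_r=0, ω_s=1
Stage 1: 12(1−ω_c) = −40(0−ω_c)  ⇒  52ω_c = 12  ⇒  ω_c = 3/13
  ⇒ ω_c¹/ω_s¹ = 3/13
Stage 2: N_ring = 16 + 2·18 = 52
Stage 2: 16(ω_s−ω_c) = −52(ω_r−ω_c),  ω_s=0, ω_r=1
Stage 2: 16(0−ω_c) = −52(1−ω_c)  ⇒  68ω_c = 52  ⇒  ω_c = 13/17
  ⇒ ω_c²/ω_r² = 13/17
Coupling ω_r² = ω_c¹ ⇒ overall = 3/13 × 13/17 = 3/17

3/17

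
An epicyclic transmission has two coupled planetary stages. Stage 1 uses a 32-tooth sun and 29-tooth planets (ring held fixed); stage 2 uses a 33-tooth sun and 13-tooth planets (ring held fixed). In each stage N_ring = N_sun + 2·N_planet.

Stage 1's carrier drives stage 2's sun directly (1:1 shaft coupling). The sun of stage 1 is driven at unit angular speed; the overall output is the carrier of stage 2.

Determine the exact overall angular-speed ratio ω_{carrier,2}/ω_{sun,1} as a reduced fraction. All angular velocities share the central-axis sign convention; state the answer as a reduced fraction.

132/1403

Stage 1: N_ring = 32 + 2·29 = 90
Stage 1: 32(ω_s−ω_c) = −90(ω_r−ω_c),  ω_r=0, ω_s=1
Stage 1: 32(1−ω_c) = −90(0−ω_c)  ⇒  122ω_c = 32  ⇒  ω_c = 16/61
  ⇒ ω_c¹/ω_s¹ = 16/61
Stage 2: N_ring = 33 + 2·13 = 59
Stage 2: 33(ω_s−ω_c) = −59(ω_r−ω_c),  ω_r=0, ω_s=1
Stage 2: 33(1−ω_c) = −59(0−ω_c)  ⇒  92ω_c = 33  ⇒  ω_c = 33/92
  ⇒ ω_c²/ω_s² = 33/92
Coupling ω_s² = ω_c¹ ⇒ overall = 16/61 × 33/92 = 132/1403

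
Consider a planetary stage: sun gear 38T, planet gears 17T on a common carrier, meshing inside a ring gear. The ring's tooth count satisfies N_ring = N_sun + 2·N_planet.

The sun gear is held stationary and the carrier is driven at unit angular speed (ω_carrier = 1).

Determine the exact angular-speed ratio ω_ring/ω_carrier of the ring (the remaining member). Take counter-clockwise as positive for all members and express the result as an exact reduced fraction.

N_ring = 38 + 2·17 = 72
38(ω_s−ω_c) = −72(ω_r−ω_c),  ω_s=0, ω_c=1
ω_r = 1 − (38/72)(0−1) = 55/36
ω_r/ω_c = 55/36

55/36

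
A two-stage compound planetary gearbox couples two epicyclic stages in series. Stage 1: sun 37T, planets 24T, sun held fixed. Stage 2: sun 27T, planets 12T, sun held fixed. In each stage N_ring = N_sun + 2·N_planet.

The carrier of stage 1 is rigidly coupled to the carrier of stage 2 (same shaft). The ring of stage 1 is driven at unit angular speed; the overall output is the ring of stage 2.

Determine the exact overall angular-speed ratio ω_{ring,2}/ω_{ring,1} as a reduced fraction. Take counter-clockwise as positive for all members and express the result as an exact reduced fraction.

65/61

Stage 1: N_ring = 37 + 2·24 = 85
Stage 1: 37(ω_s−ω_c) = −85(ω_r−ω_c),  ω_s=0, ω_r=1
Stage 1: 37(0−ω_c) = −85(1−ω_c)  ⇒  122ω_c = 85  ⇒  ω_c = 85/122
  ⇒ ω_c¹/ω_r¹ = 85/122
Stage 2: N_ring = 27 + 2·12 = 51
Stage 2: 27(ω_s−ω_c) = −51(ω_r−ω_c),  ω_s=0, ω_c=1
Stage 2: ω_r = 1 − (27/51)(0−1) = 26/17
  ⇒ ω_r²/ω_c² = 26/17
Coupling ω_c² = ω_c¹ ⇒ overall = 85/122 × 26/17 = 65/61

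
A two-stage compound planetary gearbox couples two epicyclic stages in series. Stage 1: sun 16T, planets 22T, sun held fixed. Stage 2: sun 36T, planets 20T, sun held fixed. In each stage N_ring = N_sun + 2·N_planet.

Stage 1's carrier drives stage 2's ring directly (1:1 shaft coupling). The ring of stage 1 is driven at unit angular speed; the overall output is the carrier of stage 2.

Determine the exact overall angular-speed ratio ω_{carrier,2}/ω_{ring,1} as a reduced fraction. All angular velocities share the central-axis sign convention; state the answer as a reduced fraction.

Stage 1: N_ring = 16 + 2·22 = 60
Stage 1: 16(ω_s−ω_c) = −60(ω_r−ω_c),  ω_s=0, ω_r=1
Stage 1: 16(0−ω_c) = −60(1−ω_c)  ⇒  76ω_c = 60  ⇒  ω_c = 15/19
  ⇒ ω_c¹/ω_r¹ = 15/19
Stage 2: N_ring = 36 + 2·20 = 76
Stage 2: 36(ω_s−ω_c) = −76(ω_r−ω_c),  ω_s=0, ω_r=1
Stage 2: 36(0−ω_c) = −76(1−ω_c)  ⇒  112ω_c = 76  ⇒  ω_c = 19/28
  ⇒ ω_c²/ω_r² = 19/28
Coupling ω_r² = ω_c¹ ⇒ overall = 15/19 × 19/28 = 15/28

15/28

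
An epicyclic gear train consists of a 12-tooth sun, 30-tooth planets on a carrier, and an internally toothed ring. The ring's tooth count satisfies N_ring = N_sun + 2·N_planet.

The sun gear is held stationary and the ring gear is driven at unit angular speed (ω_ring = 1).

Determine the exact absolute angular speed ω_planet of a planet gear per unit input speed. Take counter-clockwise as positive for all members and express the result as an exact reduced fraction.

N_ring = 12 + 2·30 = 72
12(ω_s−ω_c) = −72(ω_r−ω_c),  ω_s=0, ω_r=1
12(0−ω_c) = −72(1−ω_c)  ⇒  84ω_c = 72  ⇒  ω_c = 6/7
sun–planet: 12·(0−6/7) = −30·(ω_p−ω_c)  ⇒  ω_p−ω_c = −(12/30)·(-6/7) = 12/35
ω_p = 6/7 + 12/35 = 6/5

6/5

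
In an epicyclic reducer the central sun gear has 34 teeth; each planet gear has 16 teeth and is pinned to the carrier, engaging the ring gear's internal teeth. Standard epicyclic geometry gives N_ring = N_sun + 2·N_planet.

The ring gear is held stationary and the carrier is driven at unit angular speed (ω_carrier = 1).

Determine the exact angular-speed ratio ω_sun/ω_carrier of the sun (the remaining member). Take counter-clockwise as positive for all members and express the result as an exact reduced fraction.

50/17

N_ring = 34 + 2·16 = 66
34(ω_s−ω_c) = −66(ω_r−ω_c),  ω_r=0, ω_c=1
ω_s = 1 − (66/34)(0−1) = 50/17
ω_s/ω_c = 50/17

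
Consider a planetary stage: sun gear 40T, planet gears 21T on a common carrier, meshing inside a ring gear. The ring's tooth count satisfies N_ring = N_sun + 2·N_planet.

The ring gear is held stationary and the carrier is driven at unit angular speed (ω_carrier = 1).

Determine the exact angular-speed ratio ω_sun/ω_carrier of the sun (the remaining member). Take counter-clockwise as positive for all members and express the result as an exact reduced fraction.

61/20

N_ring = 40 + 2·21 = 82
40(ω_s−ω_c) = −82(ω_r−ω_c),  ω_r=0, ω_c=1
ω_s = 1 − (82/40)(0−1) = 61/20
ω_s/ω_c = 61/20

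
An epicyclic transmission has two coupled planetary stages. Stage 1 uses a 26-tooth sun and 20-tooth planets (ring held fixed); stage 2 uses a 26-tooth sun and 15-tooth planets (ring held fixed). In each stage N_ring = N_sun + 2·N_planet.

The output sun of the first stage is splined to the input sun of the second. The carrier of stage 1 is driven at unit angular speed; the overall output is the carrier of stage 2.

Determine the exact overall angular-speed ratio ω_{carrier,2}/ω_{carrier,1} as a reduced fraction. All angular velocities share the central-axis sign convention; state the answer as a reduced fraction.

Stage 1: N_ring = 26 + 2·20 = 66
Stage 1: 26(ω_s−ω_c) = −66(ω_r−ω_c),  ω_r=0, ω_c=1
Stage 1: ω_s = 1 − (66/26)(0−1) = 46/13
  ⇒ ω_s¹/ω_c¹ = 46/13
Stage 2: N_ring = 26 + 2·15 = 56
Stage 2: 26(ω_s−ω_c) = −56(ω_r−ω_c),  ω_r=0, ω_s=1
Stage 2: 26(1−ω_c) = −56(0−ω_c)  ⇒  82ω_c = 26  ⇒  ω_c = 13/41
  ⇒ ω_c²/ω_s² = 13/41
Coupling ω_s² = ω_s¹ ⇒ overall = 46/13 × 13/41 = 46/41

46/41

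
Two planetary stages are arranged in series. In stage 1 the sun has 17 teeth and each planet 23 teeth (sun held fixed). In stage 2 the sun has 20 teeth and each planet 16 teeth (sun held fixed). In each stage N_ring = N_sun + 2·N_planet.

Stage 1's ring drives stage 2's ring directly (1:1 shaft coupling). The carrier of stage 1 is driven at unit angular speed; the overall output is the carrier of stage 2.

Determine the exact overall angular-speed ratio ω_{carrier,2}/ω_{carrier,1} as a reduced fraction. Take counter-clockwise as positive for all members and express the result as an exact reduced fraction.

Stage 1: N_ring = 17 + 2·23 = 63
Stage 1: 17(ω_s−ω_c) = −63(ω_r−ω_c),  ω_s=0, ω_c=1
Stage 1: ω_r = 1 − (17/63)(0−1) = 80/63
  ⇒ ω_r¹/ω_c¹ = 80/63
Stage 2: N_ring = 20 + 2·16 = 52
Stage 2: 20(ω_s−ω_c) = −52(ω_r−ω_c),  ω_s=0, ω_r=1
Stage 2: 20(0−ω_c) = −52(1−ω_c)  ⇒  72ω_c = 52  ⇒  ω_c = 13/18
  ⇒ ω_c²/ω_r² = 13/18
Coupling ω_r² = ω_r¹ ⇒ overall = 80/63 × 13/18 = 520/567

520/567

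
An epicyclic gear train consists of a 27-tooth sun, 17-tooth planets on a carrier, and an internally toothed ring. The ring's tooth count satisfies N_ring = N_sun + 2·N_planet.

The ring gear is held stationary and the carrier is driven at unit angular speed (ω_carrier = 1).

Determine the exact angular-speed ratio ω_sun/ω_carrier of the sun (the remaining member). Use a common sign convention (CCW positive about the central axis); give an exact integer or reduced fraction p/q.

N_ring = 27 + 2·17 = 61
27(ω_s−ω_c) = −61(ω_r−ω_c),  ω_r=0, ω_c=1
ω_s = 1 − (61/27)(0−1) = 88/27
ω_s/ω_c = 88/27

88/27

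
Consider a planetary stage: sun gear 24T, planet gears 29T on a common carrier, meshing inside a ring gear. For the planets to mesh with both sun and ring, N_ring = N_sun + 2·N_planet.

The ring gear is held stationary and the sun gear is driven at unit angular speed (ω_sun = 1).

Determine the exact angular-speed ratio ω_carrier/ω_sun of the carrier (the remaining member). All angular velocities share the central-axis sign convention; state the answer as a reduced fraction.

12/53

N_ring = 24 + 2·29 = 82
24(ω_s−ω_c) = −82(ω_r−ω_c),  ω_r=0, ω_s=1
24(1−ω_c) = −82(0−ω_c)  ⇒  106ω_c = 24  ⇒  ω_c = 12/53
ω_c/ω_s = 12/53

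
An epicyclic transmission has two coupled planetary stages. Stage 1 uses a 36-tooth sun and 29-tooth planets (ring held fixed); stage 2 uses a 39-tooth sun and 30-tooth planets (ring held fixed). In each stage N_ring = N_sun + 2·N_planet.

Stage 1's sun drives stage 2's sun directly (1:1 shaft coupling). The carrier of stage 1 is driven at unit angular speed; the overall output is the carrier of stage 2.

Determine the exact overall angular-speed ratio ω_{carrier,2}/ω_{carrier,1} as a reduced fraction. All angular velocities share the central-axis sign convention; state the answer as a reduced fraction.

Stage 1: N_ring = 36 + 2·29 = 94
Stage 1: 36(ω_s−ω_c) = −94(ω_r−ω_c),  ω_r=0, ω_c=1
Stage 1: ω_s = 1 − (94/36)(0−1) = 65/18
  ⇒ ω_s¹/ω_c¹ = 65/18
Stage 2: N_ring = 39 + 2·30 = 99
Stage 2: 39(ω_s−ω_c) = −99(ω_r−ω_c),  ω_r=0, ω_s=1
Stage 2: 39(1−ω_c) = −99(0−ω_c)  ⇒  138ω_c = 39  ⇒  ω_c = 13/46
  ⇒ ω_c²/ω_s² = 13/46
Coupling ω_s² = ω_s¹ ⇒ overall = 65/18 × 13/46 = 845/828

845/828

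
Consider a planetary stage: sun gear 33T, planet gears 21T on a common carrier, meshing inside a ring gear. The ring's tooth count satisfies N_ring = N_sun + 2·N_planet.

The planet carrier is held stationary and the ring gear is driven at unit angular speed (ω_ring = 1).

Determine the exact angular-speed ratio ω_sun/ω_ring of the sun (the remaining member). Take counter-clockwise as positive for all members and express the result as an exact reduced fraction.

-25/11

N_ring = 33 + 2·21 = 75
33(ω_s−ω_c) = −75(ω_r−ω_c),  ω_c=0, ω_r=1
ω_s = 0 − (75/33)(1−0) = -25/11
ω_s/ω_r = -25/11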